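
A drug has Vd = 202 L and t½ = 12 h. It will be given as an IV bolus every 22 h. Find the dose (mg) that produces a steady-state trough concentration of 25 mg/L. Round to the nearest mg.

12946 mg

τ/t½ = 22/12 ≈ 1.8333, so f = (1/2)^(22/12) ≈ 0.280616.
Cmin,ss = (D/Vd)·f/(1−f), so D = Cmin,ss·Vd·(1−f)/f.
D = 25 × 202 × (1−f)/f ≈ 25 × 202 × 2.56359 ≈ 12946.13 mg.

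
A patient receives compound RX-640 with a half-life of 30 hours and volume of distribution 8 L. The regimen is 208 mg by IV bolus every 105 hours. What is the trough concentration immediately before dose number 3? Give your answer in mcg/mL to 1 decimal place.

2.5 mcg/mL

f = (1/2)^(τ/t½) = (1/2)^(105/30) ≈ 0.0884.
C₀ = D/Vd = 208/8 ≈ 26.000 mcg/mL.
Before the 3rd dose, 2 doses have been given. Superposition: Cmin = C₀·(f + f²).
≈ 26.000 × (0.0884 + 0.0078) ≈ 26.000 × 0.0962 ≈ 2.501 mcg/mL.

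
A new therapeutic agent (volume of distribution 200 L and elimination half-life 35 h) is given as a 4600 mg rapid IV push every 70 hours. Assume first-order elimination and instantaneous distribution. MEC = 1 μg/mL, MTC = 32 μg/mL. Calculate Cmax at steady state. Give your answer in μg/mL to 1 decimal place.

τ = 70 h = 2 half-lives, so f = (1/2)^2 = 0.25.
At steady state, R = 1/(1 − 0.25) = 4/3.
Single-dose peak C₀ = D/Vd = 4600/200 = 23 μg/mL.
Steady-state peak Cmax,ss = C₀·R = 23 × 4/3 ≈ 30.667 μg/mL.
Peak 30.7 μg/mL vs MTC 32 μg/mL: below toxic threshold.

30.7 μg/mL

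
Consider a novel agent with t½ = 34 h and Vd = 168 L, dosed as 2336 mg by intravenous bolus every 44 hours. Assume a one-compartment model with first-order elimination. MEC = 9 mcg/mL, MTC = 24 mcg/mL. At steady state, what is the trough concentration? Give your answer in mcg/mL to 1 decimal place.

Over one 44-h interval, 44/34 ≈ 1.2941 half-lives elapse, leaving f ≈ 0.4078 of each dose.
Single-dose peak C₀ = D/Vd = 2336/168 ≈ 13.905 mcg/mL.
Steady-state trough Cmin,ss = C₀·f/(1−f) ≈ 13.905 × 0.4078/0.5922 ≈ 9.575 mcg/mL.
Trough 9.6 mcg/mL vs MEC 9 mcg/mL: adequate.

9.6 mcg/mL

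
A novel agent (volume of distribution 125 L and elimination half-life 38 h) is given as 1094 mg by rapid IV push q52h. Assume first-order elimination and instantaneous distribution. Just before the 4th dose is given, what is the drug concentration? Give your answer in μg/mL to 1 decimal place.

f = (1/2)^(τ/t½) = (1/2)^(52/38) ≈ 0.3873.
C₀ = D/Vd = 1094/125 ≈ 8.752 μg/mL.
Before the 4th dose, 3 doses have been given. Superposition: Cmin = C₀·(f + f² + … + f^3).
≈ 8.752 × (0.3873 + 0.1500 + 0.0581) ≈ 8.752 × 0.5954 ≈ 5.211 μg/mL.

5.2 μg/mL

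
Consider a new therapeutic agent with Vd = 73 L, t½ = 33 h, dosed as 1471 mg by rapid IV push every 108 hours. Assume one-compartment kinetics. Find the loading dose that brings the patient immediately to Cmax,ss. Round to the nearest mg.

1641 mg

f = (1/2)^(108/33) ≈ 0.103469; accumulation ratio R = 1/(1−f) ≈ 1.11541.
Loading dose to hit Cmax,ss on first dose: D_load = D_maint·R ≈ 1471 × 1.11541 ≈ 1640.77 mg.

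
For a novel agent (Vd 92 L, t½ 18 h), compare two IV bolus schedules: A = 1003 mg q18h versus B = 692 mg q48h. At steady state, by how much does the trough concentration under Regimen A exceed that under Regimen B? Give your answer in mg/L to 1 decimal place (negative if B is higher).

Regimen A: f = (1/2)^(18/18) ≈ 0.5000; Cmin,ss = (1003/92)·f/(1−f) ≈ 10.902 mg/L.
Regimen B: f = (1/2)^(48/18) ≈ 0.1575; Cmin,ss = (692/92)·f/(1−f) ≈ 1.406 mg/L.
Difference ≈ 10.902 − 1.406 ≈ 9.496 mg/L.

9.5 mg/L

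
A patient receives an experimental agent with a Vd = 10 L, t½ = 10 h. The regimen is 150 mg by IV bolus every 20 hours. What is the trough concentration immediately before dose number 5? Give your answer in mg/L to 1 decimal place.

f = (1/2)^(τ/t½) = (1/2)^(20/10) ≈ 0.2500.
C₀ = D/Vd = 150/10 ≈ 15.000 mg/L.
Before the 5th dose, 4 doses have been given. Superposition: Cmin = C₀·(f + f² + … + f^4).
≈ 15.000 × (0.2500 + 0.0625 + 0.0156 + 0.0039) ≈ 15.000 × 0.3320 ≈ 4.980 mg/L.

5.0 mg/L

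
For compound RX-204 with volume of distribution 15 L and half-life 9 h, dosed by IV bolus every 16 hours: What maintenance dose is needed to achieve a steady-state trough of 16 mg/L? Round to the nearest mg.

τ/t½ = 16/9 ≈ 1.7778, so f = (1/2)^(16/9) ≈ 0.291632.
Cmin,ss = (D/Vd)·f/(1−f), so D = Cmin,ss·Vd·(1−f)/f.
D = 16 × 15 × (1−f)/f ≈ 16 × 15 × 2.42898 ≈ 582.96 mg.

583 mg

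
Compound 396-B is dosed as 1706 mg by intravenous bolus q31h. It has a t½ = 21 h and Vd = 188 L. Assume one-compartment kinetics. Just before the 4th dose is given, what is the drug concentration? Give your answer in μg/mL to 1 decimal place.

f = (1/2)^(τ/t½) = (1/2)^(31/21) ≈ 0.3594.
C₀ = D/Vd = 1706/188 ≈ 9.074 μg/mL.
Before the 4th dose, 3 doses have been given. Superposition: Cmin = C₀·(f + f² + … + f^3).
≈ 9.074 × (0.3594 + 0.1292 + 0.0464) ≈ 9.074 × 0.5350 ≈ 4.855 μg/mL.

4.9 μg/mL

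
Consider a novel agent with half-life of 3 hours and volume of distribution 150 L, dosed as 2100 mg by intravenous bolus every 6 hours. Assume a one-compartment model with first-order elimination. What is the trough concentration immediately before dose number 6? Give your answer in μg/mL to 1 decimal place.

f = (1/2)^(τ/t½) = (1/2)^(6/3) ≈ 0.2500.
C₀ = D/Vd = 2100/150 ≈ 14.000 μg/mL.
Before the 6th dose, 5 doses have been given. Superposition: Cmin = C₀·(f + f² + … + f^5).
≈ 14.000 × (0.2500 + 0.0625 + 0.0156 + 0.0039 + 0.0010) ≈ 14.000 × 0.3330 ≈ 4.662 μg/mL.

4.7 μg/mL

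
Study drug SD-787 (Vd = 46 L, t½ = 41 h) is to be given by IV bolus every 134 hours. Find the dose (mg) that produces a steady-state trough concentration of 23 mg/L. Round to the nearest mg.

τ/t½ = 134/41 ≈ 3.2683, so f = (1/2)^(134/41) ≈ 0.103788.
Cmin,ss = (D/Vd)·f/(1−f), so D = Cmin,ss·Vd·(1−f)/f.
D = 23 × 46 × (1−f)/f ≈ 23 × 46 × 8.63503 ≈ 9135.86 mg.

9136 mg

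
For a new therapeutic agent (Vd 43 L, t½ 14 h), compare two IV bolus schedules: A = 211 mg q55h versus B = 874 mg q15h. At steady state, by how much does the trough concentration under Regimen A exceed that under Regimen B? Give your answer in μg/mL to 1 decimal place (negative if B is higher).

-18.1 μg/mL

Regimen A: f = (1/2)^(55/14) ≈ 0.0657; Cmin,ss = (211/43)·f/(1−f) ≈ 0.345 μg/mL.
Regimen B: f = (1/2)^(15/14) ≈ 0.4758; Cmin,ss = (874/43)·f/(1−f) ≈ 18.449 μg/mL.
Difference ≈ 0.345 − 18.449 ≈ -18.104 μg/mL.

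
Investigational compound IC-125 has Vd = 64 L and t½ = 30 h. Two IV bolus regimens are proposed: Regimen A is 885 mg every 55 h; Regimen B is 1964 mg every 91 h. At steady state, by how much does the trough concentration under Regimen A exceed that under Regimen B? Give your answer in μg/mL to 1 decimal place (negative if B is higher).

1.1 μg/mL

Regimen A: f = (1/2)^(55/30) ≈ 0.2806; Cmin,ss = (885/64)·f/(1−f) ≈ 5.394 μg/mL.
Regimen B: f = (1/2)^(91/30) ≈ 0.1221; Cmin,ss = (1964/64)·f/(1−f) ≈ 4.268 μg/mL.
Difference ≈ 5.394 − 4.268 ≈ 1.126 μg/mL.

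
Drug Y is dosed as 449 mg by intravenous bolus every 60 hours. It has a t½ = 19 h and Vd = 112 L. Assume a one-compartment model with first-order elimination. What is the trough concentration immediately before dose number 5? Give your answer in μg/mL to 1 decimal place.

f = (1/2)^(τ/t½) = (1/2)^(60/19) ≈ 0.1120.
C₀ = D/Vd = 449/112 ≈ 4.009 μg/mL.
Before the 5th dose, 4 doses have been given. Superposition: Cmin = C₀·(f + f² + … + f^4).
≈ 4.009 × (0.1120 + 0.0125 + 0.0014 + 0.0002) ≈ 4.009 × 0.1261 ≈ 0.506 μg/mL.

0.5 μg/mL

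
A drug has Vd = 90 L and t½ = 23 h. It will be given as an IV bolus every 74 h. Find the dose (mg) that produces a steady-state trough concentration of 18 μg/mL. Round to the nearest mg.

13448 mg

τ/t½ = 74/23 ≈ 3.2174, so f = (1/2)^(74/23) ≈ 0.107515.
Cmin,ss = (D/Vd)·f/(1−f), so D = Cmin,ss·Vd·(1−f)/f.
D = 18 × 90 × (1−f)/f ≈ 18 × 90 × 8.30103 ≈ 13447.67 mg.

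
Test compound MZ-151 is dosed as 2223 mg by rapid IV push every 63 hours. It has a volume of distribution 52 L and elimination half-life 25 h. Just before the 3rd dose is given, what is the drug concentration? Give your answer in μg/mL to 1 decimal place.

8.8 μg/mL

f = (1/2)^(τ/t½) = (1/2)^(63/25) ≈ 0.1743.
C₀ = D/Vd = 2223/52 ≈ 42.750 μg/mL.
Before the 3rd dose, 2 doses have been given. Superposition: Cmin = C₀·(f + f²).
≈ 42.750 × (0.1743 + 0.0304) ≈ 42.750 × 0.2047 ≈ 8.751 μg/mL.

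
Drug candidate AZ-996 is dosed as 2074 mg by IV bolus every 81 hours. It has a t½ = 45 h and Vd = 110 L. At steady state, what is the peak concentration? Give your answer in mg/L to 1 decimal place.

26.5 mg/L

Over one 81-h interval, 81/45 ≈ 1.8 half-lives elapse, leaving f ≈ 0.2872 of each dose.
At steady state, accumulation factor R = 1/(1 − e^(−kτ)) ≈ 1.4029.
Single-dose peak C₀ = D/Vd = 2074/110 ≈ 18.855 mg/L.
Steady-state peak Cmax,ss = C₀·R ≈ 18.855 × 1.4029 ≈ 26.452 mg/L.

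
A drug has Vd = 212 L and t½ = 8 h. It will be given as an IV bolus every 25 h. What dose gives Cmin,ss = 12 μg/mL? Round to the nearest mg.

τ/t½ = 25/8 ≈ 3.125, so f = (1/2)^(25/8) ≈ 0.114626.
Cmin,ss = (D/Vd)·f/(1−f), so D = Cmin,ss·Vd·(1−f)/f.
D = 12 × 212 × (1−f)/f ≈ 12 × 212 × 7.72402 ≈ 19649.91 mg.

19650 mg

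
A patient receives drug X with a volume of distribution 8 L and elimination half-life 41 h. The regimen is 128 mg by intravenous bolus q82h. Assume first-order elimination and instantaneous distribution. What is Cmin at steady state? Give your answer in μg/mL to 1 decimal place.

5.3 μg/mL

The dosing interval is 2 half-lives, so f = 2^(−2) = 0.25.
At steady state, R = 1/(1 − 0.25) = 4/3.
Single-dose peak C₀ = D/Vd = 128/8 = 16 μg/mL.
Steady-state peak Cmax,ss = C₀·R = 16 × 4/3 ≈ 21.333 μg/mL.
Steady-state trough Cmin,ss = Cmax,ss·f ≈ 21.333 × 0.25 ≈ 5.333 μg/mL.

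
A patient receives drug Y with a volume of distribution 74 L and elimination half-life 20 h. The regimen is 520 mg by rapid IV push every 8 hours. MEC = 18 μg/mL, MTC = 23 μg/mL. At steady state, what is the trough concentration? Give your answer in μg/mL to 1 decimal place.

k = ln2/t½ = ln2/20 ≈ 0.034657 h⁻¹; fraction remaining f = e^(−kτ) = e^(−0.034657×8) ≈ 0.7579.
Each bolus raises the concentration by D/Vd = 520/74 ≈ 7.027 μg/mL.
Steady-state trough Cmin,ss = C₀·f/(1−f) ≈ 7.027 × 0.7579/0.2421 ≈ 21.998 μg/mL.
Trough 22.0 μg/mL vs MEC 18 μg/mL: adequate.

22.0 μg/mL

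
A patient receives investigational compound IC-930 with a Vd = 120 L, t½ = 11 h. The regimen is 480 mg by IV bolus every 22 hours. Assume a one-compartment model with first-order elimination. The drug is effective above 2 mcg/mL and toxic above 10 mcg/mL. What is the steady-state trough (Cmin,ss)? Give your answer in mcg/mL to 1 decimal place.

τ = 22 h = 2 half-lives, so f = (1/2)^2 = 0.25.
Accumulation ratio R = 1/(1 − f) = 1/0.75 = 4/3.
Single-dose peak C₀ = D/Vd = 480/120 = 4 mcg/mL.
Steady-state peak Cmax,ss = C₀·R = 4 × 4/3 ≈ 5.333 mcg/mL.
Steady-state trough Cmin,ss = Cmax,ss·f ≈ 5.333 × 0.25 ≈ 1.333 mcg/mL.
Trough 1.3 mcg/mL vs MEC 2 mcg/mL: subtherapeutic.

1.3 mcg/mL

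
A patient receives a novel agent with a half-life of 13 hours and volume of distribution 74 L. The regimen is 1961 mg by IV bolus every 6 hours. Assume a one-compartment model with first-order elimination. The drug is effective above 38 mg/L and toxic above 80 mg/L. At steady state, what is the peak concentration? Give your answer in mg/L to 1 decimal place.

96.8 mg/L

k = ln2/t½ = ln2/13 ≈ 0.053319 h⁻¹; fraction remaining f = e^(−kτ) = e^(−0.053319×6) ≈ 0.7262.
At steady state, accumulation factor R = 1/(1 − e^(−kτ)) ≈ 3.6523.
Each bolus raises the concentration by D/Vd = 1961/74 ≈ 26.500 mg/L.
Cmax,ss = C₀/(1 − f) ≈ 26.500/0.2738 ≈ 96.786 mg/L.
Peak 96.8 mg/L vs MTC 80 mg/L: exceeds toxic threshold.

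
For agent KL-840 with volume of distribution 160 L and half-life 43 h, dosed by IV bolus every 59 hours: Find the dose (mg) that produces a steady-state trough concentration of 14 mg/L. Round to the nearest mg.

τ/t½ = 59/43 ≈ 1.3721, so f = (1/2)^(59/43) ≈ 0.386330.
Cmin,ss = (D/Vd)·f/(1−f), so D = Cmin,ss·Vd·(1−f)/f.
D = 14 × 160 × (1−f)/f ≈ 14 × 160 × 1.58846 ≈ 3558.15 mg.

3558 mg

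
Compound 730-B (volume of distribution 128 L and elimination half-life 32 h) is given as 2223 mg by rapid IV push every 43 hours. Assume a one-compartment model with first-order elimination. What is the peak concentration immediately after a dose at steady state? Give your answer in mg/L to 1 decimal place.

28.7 mg/L

k = ln2/t½ = ln2/32 ≈ 0.021661 h⁻¹; fraction remaining f = e^(−kτ) = e^(−0.021661×43) ≈ 0.3940.
Accumulation ratio R = 1/(1 − f) ≈ 1/0.6060 ≈ 1.6502.
Each bolus raises the concentration by D/Vd = 2223/128 ≈ 17.367 mg/L.
Cmax,ss = C₀/(1 − f) ≈ 17.367/0.6060 ≈ 28.658 mg/L.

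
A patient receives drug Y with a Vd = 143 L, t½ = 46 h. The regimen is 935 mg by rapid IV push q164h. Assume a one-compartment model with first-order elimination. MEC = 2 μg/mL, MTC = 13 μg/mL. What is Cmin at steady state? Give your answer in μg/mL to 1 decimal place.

0.6 μg/mL

τ/t½ = 164/46 ≈ 3.5652, so fraction remaining f = (1/2)^(164/46) ≈ 0.0845.
Accumulation ratio R = 1/(1 − f) ≈ 1/0.9155 ≈ 1.0923.
Single-dose peak C₀ = D/Vd = 935/143 ≈ 6.538 μg/mL.
Steady-state peak Cmax,ss = C₀·R ≈ 6.538 × 1.0923 ≈ 7.141 μg/mL.
One interval later, Cmin,ss = Cmax,ss·e^(−kτ) ≈ 7.141 × 0.0845 ≈ 0.603 μg/mL.
Trough 0.6 μg/mL vs MEC 2 μg/mL: subtherapeutic.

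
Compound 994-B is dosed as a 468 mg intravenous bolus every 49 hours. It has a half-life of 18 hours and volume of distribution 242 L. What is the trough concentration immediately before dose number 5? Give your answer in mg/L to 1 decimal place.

f = (1/2)^(τ/t½) = (1/2)^(49/18) ≈ 0.1515.
C₀ = D/Vd = 468/242 ≈ 1.934 mg/L.
Before the 5th dose, 4 doses have been given. Superposition: Cmin = C₀·(f + f² + … + f^4).
≈ 1.934 × (0.1515 + 0.0230 + 0.0035 + 0.0005) ≈ 1.934 × 0.1785 ≈ 0.345 mg/L.

0.3 mg/L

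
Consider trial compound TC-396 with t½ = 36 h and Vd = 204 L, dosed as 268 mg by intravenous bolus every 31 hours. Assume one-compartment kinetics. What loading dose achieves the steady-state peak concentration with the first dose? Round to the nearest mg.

596 mg

f = (1/2)^(31/36) ≈ 0.550528; accumulation ratio R = 1/(1−f) ≈ 2.22483.
Loading dose to hit Cmax,ss on first dose: D_load = D_maint·R ≈ 268 × 2.22483 ≈ 596.25 mg.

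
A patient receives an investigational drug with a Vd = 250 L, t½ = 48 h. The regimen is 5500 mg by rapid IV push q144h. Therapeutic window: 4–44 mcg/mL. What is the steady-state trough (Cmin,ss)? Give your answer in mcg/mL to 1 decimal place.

The dosing interval is 3 half-lives, so f = 2^(−3) = 0.125.
At steady state, R = 1/(1 − 0.125) = 8/7.
Single-dose peak C₀ = D/Vd = 5500/250 = 22 mcg/mL.
Steady-state peak Cmax,ss = C₀·R = 22 × 8/7 ≈ 25.143 mcg/mL.
Steady-state trough Cmin,ss = Cmax,ss·f ≈ 25.143 × 0.125 ≈ 3.143 mcg/mL.
Trough 3.1 mcg/mL vs MEC 4 mcg/mL: subtherapeutic.

3.1 mcg/mL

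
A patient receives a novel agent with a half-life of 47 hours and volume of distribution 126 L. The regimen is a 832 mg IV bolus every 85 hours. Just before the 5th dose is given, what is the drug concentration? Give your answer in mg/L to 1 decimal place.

f = (1/2)^(τ/t½) = (1/2)^(85/47) ≈ 0.2855.
C₀ = D/Vd = 832/126 ≈ 6.603 mg/L.
Before the 5th dose, 4 doses have been given. Superposition: Cmin = C₀·(f + f² + … + f^4).
≈ 6.603 × (0.2855 + 0.0815 + 0.0233 + 0.0066) ≈ 6.603 × 0.3969 ≈ 2.621 mg/L.

2.6 mg/L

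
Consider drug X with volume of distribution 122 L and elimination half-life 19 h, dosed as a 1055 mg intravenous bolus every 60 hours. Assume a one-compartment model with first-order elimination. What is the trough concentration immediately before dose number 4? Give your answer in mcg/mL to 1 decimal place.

1.1 mcg/mL

f = (1/2)^(τ/t½) = (1/2)^(60/19) ≈ 0.1120.
C₀ = D/Vd = 1055/122 ≈ 8.648 mcg/mL.
Before the 4th dose, 3 doses have been given. Superposition: Cmin = C₀·(f + f² + … + f^3).
≈ 8.648 × (0.1120 + 0.0125 + 0.0014) ≈ 8.648 × 0.1259 ≈ 1.089 mcg/mL.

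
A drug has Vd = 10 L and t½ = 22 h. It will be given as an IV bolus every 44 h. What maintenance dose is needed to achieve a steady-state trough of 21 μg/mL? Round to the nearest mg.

τ/t½ = 44/22 ≈ 2, so f = (1/2)^(44/22) ≈ 0.250000.
Cmin,ss = (D/Vd)·f/(1−f), so D = Cmin,ss·Vd·(1−f)/f.
D = 21 × 10 × (1−f)/f ≈ 21 × 10 × 3.00000 ≈ 630.00 mg.

630 mg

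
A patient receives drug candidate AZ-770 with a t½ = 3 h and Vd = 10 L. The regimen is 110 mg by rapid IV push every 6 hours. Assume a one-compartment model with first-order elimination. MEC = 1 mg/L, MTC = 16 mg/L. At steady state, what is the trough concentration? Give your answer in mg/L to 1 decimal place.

τ = 6 h = 2 half-lives, so f = (1/2)^2 = 0.25.
At steady state, R = 1/(1 − 0.25) = 4/3.
Single-dose peak C₀ = D/Vd = 110/10 = 11 mg/L.
Steady-state peak Cmax,ss = C₀·R = 11 × 4/3 ≈ 14.667 mg/L.
Steady-state trough Cmin,ss = Cmax,ss·f ≈ 14.667 × 0.25 ≈ 3.667 mg/L.
Trough 3.7 mg/L vs MEC 1 mg/L: adequate.

3.7 mg/L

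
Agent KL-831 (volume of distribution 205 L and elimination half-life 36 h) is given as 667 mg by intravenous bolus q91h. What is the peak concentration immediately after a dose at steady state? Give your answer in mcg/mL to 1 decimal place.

Over one 91-h interval, 91/36 ≈ 2.5278 half-lives elapse, leaving f ≈ 0.1734 of each dose.
At steady state, accumulation factor R = 1/(1 − e^(−kτ)) ≈ 1.2098.
Each bolus raises the concentration by D/Vd = 667/205 ≈ 3.254 mcg/mL.
Cmax,ss = C₀/(1 − f) ≈ 3.254/0.8266 ≈ 3.937 mcg/mL.

3.9 mcg/mL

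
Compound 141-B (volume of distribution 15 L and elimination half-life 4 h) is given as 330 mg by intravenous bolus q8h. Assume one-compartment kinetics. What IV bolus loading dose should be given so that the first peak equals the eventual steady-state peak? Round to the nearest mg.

440 mg

f = (1/2)^(8/4) ≈ 0.250000; accumulation ratio R = 1/(1−f) ≈ 1.33333.
Loading dose to hit Cmax,ss on first dose: D_load = D_maint·R ≈ 330 × 1.33333 ≈ 440.00 mg.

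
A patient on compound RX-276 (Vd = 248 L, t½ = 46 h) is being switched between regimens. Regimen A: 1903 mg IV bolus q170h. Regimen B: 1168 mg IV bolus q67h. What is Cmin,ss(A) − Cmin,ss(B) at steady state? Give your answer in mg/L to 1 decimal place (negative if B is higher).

Regimen A: f = (1/2)^(170/46) ≈ 0.0772; Cmin,ss = (1903/248)·f/(1−f) ≈ 0.642 mg/L.
Regimen B: f = (1/2)^(67/46) ≈ 0.3644; Cmin,ss = (1168/248)·f/(1−f) ≈ 2.700 mg/L.
Difference ≈ 0.642 − 2.700 ≈ -2.058 mg/L.

-2.1 mg/L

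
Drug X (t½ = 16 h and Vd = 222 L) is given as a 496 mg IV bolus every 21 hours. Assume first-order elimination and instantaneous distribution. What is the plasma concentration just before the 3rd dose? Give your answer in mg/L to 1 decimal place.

f = (1/2)^(τ/t½) = (1/2)^(21/16) ≈ 0.4026.
C₀ = D/Vd = 496/222 ≈ 2.234 mg/L.
Before the 3rd dose, 2 doses have been given. Superposition: Cmin = C₀·(f + f²).
≈ 2.234 × (0.4026 + 0.1621) ≈ 2.234 × 0.5647 ≈ 1.262 mg/L.

1.3 mg/L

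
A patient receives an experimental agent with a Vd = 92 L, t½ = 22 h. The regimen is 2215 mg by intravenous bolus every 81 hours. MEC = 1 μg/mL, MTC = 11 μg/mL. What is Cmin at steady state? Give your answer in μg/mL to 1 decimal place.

k = ln2/t½ = ln2/22 ≈ 0.031507 h⁻¹; fraction remaining f = e^(−kτ) = e^(−0.031507×81) ≈ 0.0779.
Single-dose peak C₀ = D/Vd = 2215/92 ≈ 24.076 μg/mL.
Steady-state trough Cmin,ss = C₀·f/(1−f) ≈ 24.076 × 0.0779/0.9221 ≈ 2.034 μg/mL.
Trough 2.0 μg/mL vs MEC 1 μg/mL: adequate.

2.0 μg/mL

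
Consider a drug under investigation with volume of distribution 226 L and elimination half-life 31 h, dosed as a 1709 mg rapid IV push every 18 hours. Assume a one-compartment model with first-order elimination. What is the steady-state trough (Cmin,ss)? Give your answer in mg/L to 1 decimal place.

k = ln2/t½ = ln2/31 ≈ 0.022360 h⁻¹; fraction remaining f = e^(−kτ) = e^(−0.022360×18) ≈ 0.6687.
Accumulation ratio R = 1/(1 − f) ≈ 1/0.3313 ≈ 3.0184.
Each bolus raises the concentration by D/Vd = 1709/226 ≈ 7.562 mg/L.
Steady-state peak Cmax,ss = C₀·R ≈ 7.562 × 3.0184 ≈ 22.825 mg/L.
Steady-state trough Cmin,ss = Cmax,ss·f ≈ 22.825 × 0.6687 ≈ 15.263 mg/L.

15.3 mg/L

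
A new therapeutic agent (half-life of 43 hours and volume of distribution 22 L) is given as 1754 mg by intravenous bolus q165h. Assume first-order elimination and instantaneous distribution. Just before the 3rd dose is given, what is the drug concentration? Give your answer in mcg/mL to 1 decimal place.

f = (1/2)^(τ/t½) = (1/2)^(165/43) ≈ 0.0700.
C₀ = D/Vd = 1754/22 ≈ 79.727 mcg/mL.
Before the 3rd dose, 2 doses have been given. Superposition: Cmin = C₀·(f + f²).
≈ 79.727 × (0.0700 + 0.0049) ≈ 79.727 × 0.0749 ≈ 5.972 mcg/mL.

6.0 mcg/mL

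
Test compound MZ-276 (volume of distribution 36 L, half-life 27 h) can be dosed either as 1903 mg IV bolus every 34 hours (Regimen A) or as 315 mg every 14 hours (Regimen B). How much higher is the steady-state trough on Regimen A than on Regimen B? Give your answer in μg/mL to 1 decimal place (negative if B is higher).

Regimen A: f = (1/2)^(34/27) ≈ 0.4178; Cmin,ss = (1903/36)·f/(1−f) ≈ 37.934 μg/mL.
Regimen B: f = (1/2)^(14/27) ≈ 0.6981; Cmin,ss = (315/36)·f/(1−f) ≈ 20.233 μg/mL.
Difference ≈ 37.934 − 20.233 ≈ 17.701 μg/mL.

17.7 μg/mL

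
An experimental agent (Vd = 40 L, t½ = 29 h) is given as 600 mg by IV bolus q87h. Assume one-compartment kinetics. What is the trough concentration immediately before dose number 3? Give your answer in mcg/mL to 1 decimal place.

2.1 mcg/mL

f = (1/2)^(τ/t½) = (1/2)^(87/29) ≈ 0.1250.
C₀ = D/Vd = 600/40 ≈ 15.000 mcg/mL.
Before the 3rd dose, 2 doses have been given. Superposition: Cmin = C₀·(f + f²).
≈ 15.000 × (0.1250 + 0.0156) ≈ 15.000 × 0.1406 ≈ 2.109 mcg/mL.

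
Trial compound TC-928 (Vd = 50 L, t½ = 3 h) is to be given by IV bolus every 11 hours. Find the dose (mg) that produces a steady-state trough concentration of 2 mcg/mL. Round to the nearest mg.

τ/t½ = 11/3 ≈ 3.6667, so f = (1/2)^(11/3) ≈ 0.078745.
Cmin,ss = (D/Vd)·f/(1−f), so D = Cmin,ss·Vd·(1−f)/f.
D = 2 × 50 × (1−f)/f ≈ 2 × 50 × 11.69922 ≈ 1169.92 mg.

1170 mg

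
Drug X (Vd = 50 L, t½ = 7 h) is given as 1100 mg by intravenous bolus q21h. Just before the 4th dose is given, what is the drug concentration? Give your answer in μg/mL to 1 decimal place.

3.1 μg/mL

f = (1/2)^(τ/t½) = (1/2)^(21/7) ≈ 0.1250.
C₀ = D/Vd = 1100/50 ≈ 22.000 μg/mL.
Before the 4th dose, 3 doses have been given. Superposition: Cmin = C₀·(f + f² + … + f^3).
≈ 22.000 × (0.1250 + 0.0156 + 0.0020) ≈ 22.000 × 0.1426 ≈ 3.137 μg/mL.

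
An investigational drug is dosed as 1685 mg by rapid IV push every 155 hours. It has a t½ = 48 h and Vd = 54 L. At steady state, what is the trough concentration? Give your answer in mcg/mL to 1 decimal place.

Over one 155-h interval, 155/48 ≈ 3.2292 half-lives elapse, leaving f ≈ 0.1066 of each dose.
At steady state, accumulation factor R = 1/(1 − e^(−kτ)) ≈ 1.1193.
Each bolus raises the concentration by D/Vd = 1685/54 ≈ 31.204 mcg/mL.
Cmax,ss = C₀/(1 − f) ≈ 31.204/0.8934 ≈ 34.927 mcg/mL.
Steady-state trough Cmin,ss = Cmax,ss·f ≈ 34.927 × 0.1066 ≈ 3.723 mcg/mL.

3.7 mcg/mL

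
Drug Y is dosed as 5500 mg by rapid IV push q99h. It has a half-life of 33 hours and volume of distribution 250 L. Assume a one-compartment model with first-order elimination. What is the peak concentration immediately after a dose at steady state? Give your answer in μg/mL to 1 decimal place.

τ = 99 h = 3 half-lives, so f = (1/2)^3 = 0.125.
At steady state, R = 1/(1 − 0.125) = 8/7.
Single-dose peak C₀ = D/Vd = 5500/250 = 22 μg/mL.
Steady-state peak Cmax,ss = C₀·R = 22 × 8/7 ≈ 25.143 μg/mL.

25.1 μg/mL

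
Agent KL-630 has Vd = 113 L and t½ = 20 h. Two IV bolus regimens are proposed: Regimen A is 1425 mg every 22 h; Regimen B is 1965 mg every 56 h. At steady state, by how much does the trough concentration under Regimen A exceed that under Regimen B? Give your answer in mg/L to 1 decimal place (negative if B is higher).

Regimen A: f = (1/2)^(22/20) ≈ 0.4665; Cmin,ss = (1425/113)·f/(1−f) ≈ 11.027 mg/L.
Regimen B: f = (1/2)^(56/20) ≈ 0.1436; Cmin,ss = (1965/113)·f/(1−f) ≈ 2.916 mg/L.
Difference ≈ 11.027 − 2.916 ≈ 8.111 mg/L.

8.1 mg/L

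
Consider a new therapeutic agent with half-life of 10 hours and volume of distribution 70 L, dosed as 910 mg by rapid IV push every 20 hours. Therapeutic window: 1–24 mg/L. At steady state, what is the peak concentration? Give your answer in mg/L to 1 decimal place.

τ = 20 h = 2 half-lives, so f = (1/2)^2 = 0.25.
At steady state, R = 1/(1 − 0.25) = 4/3.
Single-dose peak C₀ = D/Vd = 910/70 = 13 mg/L.
Steady-state peak Cmax,ss = C₀·R = 13 × 4/3 ≈ 17.333 mg/L.
Peak 17.3 mg/L vs MTC 24 mg/L: below toxic threshold.

17.3 mg/L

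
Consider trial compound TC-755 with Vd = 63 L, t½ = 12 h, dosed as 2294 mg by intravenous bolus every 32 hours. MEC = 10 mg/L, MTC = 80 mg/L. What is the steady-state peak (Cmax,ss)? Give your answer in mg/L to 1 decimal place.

43.2 mg/L

Over one 32-h interval, 32/12 ≈ 2.6667 half-lives elapse, leaving f ≈ 0.1575 of each dose.
At steady state, accumulation factor R = 1/(1 − e^(−kτ)) ≈ 1.1869.
Each bolus raises the concentration by D/Vd = 2294/63 ≈ 36.413 mg/L.
Cmax,ss = C₀/(1 − f) ≈ 36.413/0.8425 ≈ 43.220 mg/L.
Peak 43.2 mg/L vs MTC 80 mg/L: below toxic threshold.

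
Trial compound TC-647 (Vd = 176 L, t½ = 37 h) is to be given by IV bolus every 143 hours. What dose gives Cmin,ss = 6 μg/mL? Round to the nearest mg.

14329 mg

τ/t½ = 143/37 ≈ 3.8649, so f = (1/2)^(143/37) ≈ 0.068637.
Cmin,ss = (D/Vd)·f/(1−f), so D = Cmin,ss·Vd·(1−f)/f.
D = 6 × 176 × (1−f)/f ≈ 6 × 176 × 13.56940 ≈ 14329.29 mg.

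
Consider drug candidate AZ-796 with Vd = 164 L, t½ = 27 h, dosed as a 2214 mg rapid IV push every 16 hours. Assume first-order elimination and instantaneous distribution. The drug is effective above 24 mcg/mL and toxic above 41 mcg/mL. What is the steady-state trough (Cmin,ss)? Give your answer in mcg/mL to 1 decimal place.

26.6 mcg/mL

k = ln2/t½ = ln2/27 ≈ 0.025672 h⁻¹; fraction remaining f = e^(−kτ) = e^(−0.025672×16) ≈ 0.6632.
At steady state, accumulation factor R = 1/(1 − e^(−kτ)) ≈ 2.9691.
Each bolus raises the concentration by D/Vd = 2214/164 ≈ 13.500 mcg/mL.
Cmax,ss = C₀/(1 − f) ≈ 13.500/0.3368 ≈ 40.083 mcg/mL.
One interval later, Cmin,ss = Cmax,ss·e^(−kτ) ≈ 40.083 × 0.6632 ≈ 26.583 mcg/mL.
Trough 26.6 mcg/mL vs MEC 24 mcg/mL: adequate.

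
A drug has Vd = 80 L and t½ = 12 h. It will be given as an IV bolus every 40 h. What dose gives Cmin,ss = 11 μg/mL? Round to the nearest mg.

7990 mg

τ/t½ = 40/12 ≈ 3.3333, so f = (1/2)^(40/12) ≈ 0.099213.
Cmin,ss = (D/Vd)·f/(1−f), so D = Cmin,ss·Vd·(1−f)/f.
D = 11 × 80 × (1−f)/f ≈ 11 × 80 × 9.07932 ≈ 7989.80 mg.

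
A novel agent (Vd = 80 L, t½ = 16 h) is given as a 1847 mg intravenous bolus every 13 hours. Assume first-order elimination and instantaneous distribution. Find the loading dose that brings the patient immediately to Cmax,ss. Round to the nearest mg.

f = (1/2)^(13/16) ≈ 0.569394; accumulation ratio R = 1/(1−f) ≈ 2.32231.
Loading dose to hit Cmax,ss on first dose: D_load = D_maint·R ≈ 1847 × 2.32231 ≈ 4289.31 mg.

4289 mg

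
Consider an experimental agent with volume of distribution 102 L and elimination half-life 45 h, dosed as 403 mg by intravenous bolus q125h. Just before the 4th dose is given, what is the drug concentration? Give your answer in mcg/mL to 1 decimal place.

0.7 mcg/mL

f = (1/2)^(τ/t½) = (1/2)^(125/45) ≈ 0.1458.
C₀ = D/Vd = 403/102 ≈ 3.951 mcg/mL.
Before the 4th dose, 3 doses have been given. Superposition: Cmin = C₀·(f + f² + … + f^3).
≈ 3.951 × (0.1458 + 0.0213 + 0.0031) ≈ 3.951 × 0.1702 ≈ 0.672 mcg/mL.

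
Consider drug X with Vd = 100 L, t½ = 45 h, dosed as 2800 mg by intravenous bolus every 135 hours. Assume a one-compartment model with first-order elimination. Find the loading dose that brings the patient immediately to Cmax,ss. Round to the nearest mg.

f = (1/2)^(135/45) ≈ 0.125000; accumulation ratio R = 1/(1−f) ≈ 1.14286.
Loading dose to hit Cmax,ss on first dose: D_load = D_maint·R ≈ 2800 × 1.14286 ≈ 3200.01 mg.

3200 mg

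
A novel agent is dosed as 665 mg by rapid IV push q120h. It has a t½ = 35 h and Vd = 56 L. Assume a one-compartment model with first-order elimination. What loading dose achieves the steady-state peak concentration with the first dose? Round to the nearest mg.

f = (1/2)^(120/35) ≈ 0.092875; accumulation ratio R = 1/(1−f) ≈ 1.10238.
Loading dose to hit Cmax,ss on first dose: D_load = D_maint·R ≈ 665 × 1.10238 ≈ 733.08 mg.

733 mg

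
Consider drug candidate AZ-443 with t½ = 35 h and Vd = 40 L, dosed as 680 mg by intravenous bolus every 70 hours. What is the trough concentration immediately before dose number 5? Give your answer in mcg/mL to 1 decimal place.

5.6 mcg/mL

f = (1/2)^(τ/t½) = (1/2)^(70/35) ≈ 0.2500.
C₀ = D/Vd = 680/40 ≈ 17.000 mcg/mL.
Before the 5th dose, 4 doses have been given. Superposition: Cmin = C₀·(f + f² + … + f^4).
≈ 17.000 × (0.2500 + 0.0625 + 0.0156 + 0.0039) ≈ 17.000 × 0.3320 ≈ 5.644 mcg/mL.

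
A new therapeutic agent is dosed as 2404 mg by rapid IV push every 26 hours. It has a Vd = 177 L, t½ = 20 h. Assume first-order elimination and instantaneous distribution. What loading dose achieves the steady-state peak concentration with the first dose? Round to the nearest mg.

f = (1/2)^(26/20) ≈ 0.406126; accumulation ratio R = 1/(1−f) ≈ 1.68386.
Loading dose to hit Cmax,ss on first dose: D_load = D_maint·R ≈ 2404 × 1.68386 ≈ 4048.00 mg.

4048 mg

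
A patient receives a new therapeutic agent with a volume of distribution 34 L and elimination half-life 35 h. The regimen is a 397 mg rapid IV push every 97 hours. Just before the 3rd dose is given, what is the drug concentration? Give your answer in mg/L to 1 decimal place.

f = (1/2)^(τ/t½) = (1/2)^(97/35) ≈ 0.1465.
C₀ = D/Vd = 397/34 ≈ 11.676 mg/L.
Before the 3rd dose, 2 doses have been given. Superposition: Cmin = C₀·(f + f²).
≈ 11.676 × (0.1465 + 0.0215) ≈ 11.676 × 0.1680 ≈ 1.962 mg/L.

2.0 mg/L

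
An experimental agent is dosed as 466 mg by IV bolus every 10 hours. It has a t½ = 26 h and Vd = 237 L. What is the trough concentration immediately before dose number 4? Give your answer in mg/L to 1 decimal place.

3.5 mg/L

f = (1/2)^(τ/t½) = (1/2)^(10/26) ≈ 0.7660.
C₀ = D/Vd = 466/237 ≈ 1.966 mg/L.
Before the 4th dose, 3 doses have been given. Superposition: Cmin = C₀·(f + f² + … + f^3).
≈ 1.966 × (0.7660 + 0.5868 + 0.4495) ≈ 1.966 × 1.8023 ≈ 3.543 mg/L.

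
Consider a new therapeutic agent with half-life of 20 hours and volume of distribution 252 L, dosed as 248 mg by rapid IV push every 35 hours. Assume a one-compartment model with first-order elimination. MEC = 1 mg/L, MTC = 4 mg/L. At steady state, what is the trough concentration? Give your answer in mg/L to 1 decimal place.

k = ln2/t½ = ln2/20 ≈ 0.034657 h⁻¹; fraction remaining f = e^(−kτ) = e^(−0.034657×35) ≈ 0.2973.
At steady state, accumulation factor R = 1/(1 − e^(−kτ)) ≈ 1.4231.
Each bolus raises the concentration by D/Vd = 248/252 ≈ 0.984 mg/L.
Cmax,ss = C₀/(1 − f) ≈ 0.984/0.7027 ≈ 1.400 mg/L.
One interval later, Cmin,ss = Cmax,ss·e^(−kτ) ≈ 1.400 × 0.2973 ≈ 0.416 mg/L.
Trough 0.4 mg/L vs MEC 1 mg/L: subtherapeutic.

0.4 mg/L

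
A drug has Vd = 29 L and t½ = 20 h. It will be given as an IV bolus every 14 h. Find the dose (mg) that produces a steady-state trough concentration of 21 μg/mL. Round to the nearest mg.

380 mg

τ/t½ = 14/20 ≈ 0.7, so f = (1/2)^(14/20) ≈ 0.615572.
Cmin,ss = (D/Vd)·f/(1−f), so D = Cmin,ss·Vd·(1−f)/f.
D = 21 × 29 × (1−f)/f ≈ 21 × 29 × 0.62451 ≈ 380.33 mg.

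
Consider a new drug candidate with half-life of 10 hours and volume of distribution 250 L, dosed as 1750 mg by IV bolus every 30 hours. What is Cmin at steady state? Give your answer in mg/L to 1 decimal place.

1.0 mg/L

τ = 30 h = 3 half-lives, so f = (1/2)^3 = 0.125.
Accumulation ratio R = 1/(1 − f) = 1/0.875 = 8/7.
Single-dose peak C₀ = D/Vd = 1750/250 = 7 mg/L.
Steady-state peak Cmax,ss = C₀·R = 7 × 8/7 ≈ 8.000 mg/L.
Steady-state trough Cmin,ss = Cmax,ss·f ≈ 8.000 × 0.125 ≈ 1.000 mg/L.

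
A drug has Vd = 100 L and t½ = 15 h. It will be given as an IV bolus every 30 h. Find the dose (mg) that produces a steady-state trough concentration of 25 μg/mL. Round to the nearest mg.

τ/t½ = 30/15 ≈ 2, so f = (1/2)^(30/15) ≈ 0.250000.
Cmin,ss = (D/Vd)·f/(1−f), so D = Cmin,ss·Vd·(1−f)/f.
D = 25 × 100 × (1−f)/f ≈ 25 × 100 × 3.00000 ≈ 7500.00 mg.

7500 mg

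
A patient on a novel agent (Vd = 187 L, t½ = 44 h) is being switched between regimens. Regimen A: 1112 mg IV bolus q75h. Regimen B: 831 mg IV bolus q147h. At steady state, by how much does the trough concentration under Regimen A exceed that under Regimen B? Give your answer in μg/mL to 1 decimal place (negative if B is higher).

Regimen A: f = (1/2)^(75/44) ≈ 0.3068; Cmin,ss = (1112/187)·f/(1−f) ≈ 2.632 μg/mL.
Regimen B: f = (1/2)^(147/44) ≈ 0.0987; Cmin,ss = (831/187)·f/(1−f) ≈ 0.487 μg/mL.
Difference ≈ 2.632 − 0.487 ≈ 2.145 μg/mL.

2.1 μg/mL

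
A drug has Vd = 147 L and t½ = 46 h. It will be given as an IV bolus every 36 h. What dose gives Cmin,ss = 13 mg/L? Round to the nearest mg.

1376 mg

τ/t½ = 36/46 ≈ 0.78261, so f = (1/2)^(36/46) ≈ 0.581315.
Cmin,ss = (D/Vd)·f/(1−f), so D = Cmin,ss·Vd·(1−f)/f.
D = 13 × 147 × (1−f)/f ≈ 13 × 147 × 0.72024 ≈ 1376.38 mg.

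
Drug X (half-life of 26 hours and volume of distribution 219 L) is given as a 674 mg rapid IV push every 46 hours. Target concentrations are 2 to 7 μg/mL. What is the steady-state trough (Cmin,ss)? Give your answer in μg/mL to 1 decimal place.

1.3 μg/mL

τ/t½ = 46/26 ≈ 1.7692, so fraction remaining f = (1/2)^(46/26) ≈ 0.2934.
At steady state, accumulation factor R = 1/(1 − e^(−kτ)) ≈ 1.4152.
Single-dose peak C₀ = D/Vd = 674/219 ≈ 3.078 μg/mL.
Cmax,ss = C₀/(1 − f) ≈ 3.078/0.7066 ≈ 4.356 μg/mL.
One interval later, Cmin,ss = Cmax,ss·e^(−kτ) ≈ 4.356 × 0.2934 ≈ 1.278 μg/mL.
Trough 1.3 μg/mL vs MEC 2 μg/mL: subtherapeutic.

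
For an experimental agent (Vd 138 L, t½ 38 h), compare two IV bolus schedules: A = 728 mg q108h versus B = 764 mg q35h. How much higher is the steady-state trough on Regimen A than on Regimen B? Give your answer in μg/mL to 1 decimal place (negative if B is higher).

-5.3 μg/mL

Regimen A: f = (1/2)^(108/38) ≈ 0.1395; Cmin,ss = (728/138)·f/(1−f) ≈ 0.855 μg/mL.
Regimen B: f = (1/2)^(35/38) ≈ 0.5281; Cmin,ss = (764/138)·f/(1−f) ≈ 6.196 μg/mL.
Difference ≈ 0.855 − 6.196 ≈ -5.341 μg/mL.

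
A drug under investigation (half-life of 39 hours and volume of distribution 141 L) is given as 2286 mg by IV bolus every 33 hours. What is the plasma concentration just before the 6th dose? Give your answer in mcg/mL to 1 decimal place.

19.2 mcg/mL

f = (1/2)^(τ/t½) = (1/2)^(33/39) ≈ 0.5563.
C₀ = D/Vd = 2286/141 ≈ 16.213 mcg/mL.
Before the 6th dose, 5 doses have been given. Superposition: Cmin = C₀·(f + f² + … + f^5).
≈ 16.213 × (0.5563 + 0.3095 + 0.1722 + 0.0958 + 0.0533) ≈ 16.213 × 1.1871 ≈ 19.246 mcg/mL.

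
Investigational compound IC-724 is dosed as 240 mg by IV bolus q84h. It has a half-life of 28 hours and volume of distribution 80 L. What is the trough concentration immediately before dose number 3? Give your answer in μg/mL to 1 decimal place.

0.4 μg/mL

f = (1/2)^(τ/t½) = (1/2)^(84/28) ≈ 0.1250.
C₀ = D/Vd = 240/80 ≈ 3.000 μg/mL.
Before the 3rd dose, 2 doses have been given. Superposition: Cmin = C₀·(f + f²).
≈ 3.000 × (0.1250 + 0.0156) ≈ 3.000 × 0.1406 ≈ 0.422 μg/mL.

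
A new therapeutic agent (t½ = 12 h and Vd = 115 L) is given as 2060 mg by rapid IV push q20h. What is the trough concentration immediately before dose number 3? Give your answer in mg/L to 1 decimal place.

f = (1/2)^(τ/t½) = (1/2)^(20/12) ≈ 0.3150.
C₀ = D/Vd = 2060/115 ≈ 17.913 mg/L.
Before the 3rd dose, 2 doses have been given. Superposition: Cmin = C₀·(f + f²).
≈ 17.913 × (0.3150 + 0.0992) ≈ 17.913 × 0.4142 ≈ 7.420 mg/L.

7.4 mg/L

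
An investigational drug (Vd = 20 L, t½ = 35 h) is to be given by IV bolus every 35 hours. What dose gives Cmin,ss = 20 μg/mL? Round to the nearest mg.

τ/t½ = 35/35 ≈ 1, so f = (1/2)^(35/35) ≈ 0.500000.
Cmin,ss = (D/Vd)·f/(1−f), so D = Cmin,ss·Vd·(1−f)/f.
D = 20 × 20 × (1−f)/f ≈ 20 × 20 × 1.00000 ≈ 400.00 mg.

400 mg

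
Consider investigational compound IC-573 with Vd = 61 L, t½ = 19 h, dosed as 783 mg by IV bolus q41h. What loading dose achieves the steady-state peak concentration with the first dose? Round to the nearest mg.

f = (1/2)^(41/19) ≈ 0.224083; accumulation ratio R = 1/(1−f) ≈ 1.28880.
Loading dose to hit Cmax,ss on first dose: D_load = D_maint·R ≈ 783 × 1.28880 ≈ 1009.13 mg.

1009 mg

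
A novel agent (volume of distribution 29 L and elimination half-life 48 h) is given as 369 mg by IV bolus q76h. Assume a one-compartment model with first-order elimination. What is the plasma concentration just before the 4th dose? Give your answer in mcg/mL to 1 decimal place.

6.1 mcg/mL

f = (1/2)^(τ/t½) = (1/2)^(76/48) ≈ 0.3337.
C₀ = D/Vd = 369/29 ≈ 12.724 mcg/mL.
Before the 4th dose, 3 doses have been given. Superposition: Cmin = C₀·(f + f² + … + f^3).
≈ 12.724 × (0.3337 + 0.1114 + 0.0372) ≈ 12.724 × 0.4823 ≈ 6.137 mcg/mL.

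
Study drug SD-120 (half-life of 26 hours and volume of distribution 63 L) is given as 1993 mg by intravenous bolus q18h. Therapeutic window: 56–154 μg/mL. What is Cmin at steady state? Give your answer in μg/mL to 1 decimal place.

51.4 μg/mL

Over one 18-h interval, 18/26 ≈ 0.69231 half-lives elapse, leaving f ≈ 0.6189 of each dose.
At steady state, accumulation factor R = 1/(1 − e^(−kτ)) ≈ 2.6240.
Each bolus raises the concentration by D/Vd = 1993/63 ≈ 31.635 μg/mL.
Steady-state peak Cmax,ss = C₀·R ≈ 31.635 × 2.6240 ≈ 83.010 μg/mL.
One interval later, Cmin,ss = Cmax,ss·e^(−kτ) ≈ 83.010 × 0.6189 ≈ 51.375 μg/mL.
Trough 51.4 μg/mL vs MEC 56 μg/mL: subtherapeutic.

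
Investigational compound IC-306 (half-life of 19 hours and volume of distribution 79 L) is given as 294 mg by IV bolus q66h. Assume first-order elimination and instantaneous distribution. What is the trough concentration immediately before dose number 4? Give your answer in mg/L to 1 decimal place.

f = (1/2)^(τ/t½) = (1/2)^(66/19) ≈ 0.0900.
C₀ = D/Vd = 294/79 ≈ 3.722 mg/L.
Before the 4th dose, 3 doses have been given. Superposition: Cmin = C₀·(f + f² + … + f^3).
≈ 3.722 × (0.0900 + 0.0081 + 0.0007) ≈ 3.722 × 0.0988 ≈ 0.368 mg/L.

0.4 mg/L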